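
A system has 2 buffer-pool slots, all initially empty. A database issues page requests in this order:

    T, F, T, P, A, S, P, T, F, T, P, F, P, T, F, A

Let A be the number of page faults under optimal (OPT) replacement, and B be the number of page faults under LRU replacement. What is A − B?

Under OPT: F F . F F F . F F . F . . F . F → 10 faults.
Under LRU: F F . F F F F F F . F F . F F F → 13 faults.
A − B = 10 − 13 = -3.

-3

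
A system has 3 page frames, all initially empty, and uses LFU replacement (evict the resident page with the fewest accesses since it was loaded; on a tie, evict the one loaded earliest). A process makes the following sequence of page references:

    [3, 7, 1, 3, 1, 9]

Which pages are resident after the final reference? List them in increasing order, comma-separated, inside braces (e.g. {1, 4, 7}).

3 -> miss, frames {3}
7 -> miss, frames {3,7}
1 -> miss, frames {3,7,1}
3 -> hit
1 -> hit
9 -> miss, evict 7, frames {3,1,9}

{1, 3, 9}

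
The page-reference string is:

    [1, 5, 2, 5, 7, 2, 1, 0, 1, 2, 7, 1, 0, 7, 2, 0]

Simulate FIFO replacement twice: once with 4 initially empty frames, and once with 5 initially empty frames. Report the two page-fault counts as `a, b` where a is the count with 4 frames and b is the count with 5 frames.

6, 5

4 frames: F F F . F . . F F . . . . . . . → 6 faults.
5 frames: F F F . F . . F . . . . . . . . → 5 faults.
5 < 6: adding a frame reduced faults, as is typical.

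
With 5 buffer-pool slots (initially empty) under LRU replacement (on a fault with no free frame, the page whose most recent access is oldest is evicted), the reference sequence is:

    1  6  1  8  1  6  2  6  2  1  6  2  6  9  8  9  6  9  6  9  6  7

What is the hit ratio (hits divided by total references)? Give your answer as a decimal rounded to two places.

0.73

1: fault, frames (1)
6: fault, frames (1 6)
1: hit
8: fault, frames (6 1 8)
1: hit
6: hit
2: fault, frames (8 1 6 2)
6: hit
2: hit
1: hit
6: hit
2: hit
6: hit
9: fault, frames (8 1 2 6 9)
8: hit
9: hit
6: hit
9: hit
6: hit
9: hit
6: hit
7: fault, evict 1, frames (2 8 9 6 7)
Hits: 16 of 22 references → 16/22 = 0.7273.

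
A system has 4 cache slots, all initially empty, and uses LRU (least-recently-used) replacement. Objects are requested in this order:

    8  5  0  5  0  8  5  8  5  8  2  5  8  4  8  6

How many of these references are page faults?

6

8: miss, frames {8}
5: miss, frames {8,5}
0: miss, frames {8,5,0}
5: hit
0: hit
8: hit
5: hit
8: hit
5: hit
8: hit
2: miss, frames {0,5,8,2}
5: hit
8: hit
4: miss, evict 0, frames {2,5,8,4}
8: hit
6: miss, evict 2, frames {5,4,8,6}
Page faults: 6.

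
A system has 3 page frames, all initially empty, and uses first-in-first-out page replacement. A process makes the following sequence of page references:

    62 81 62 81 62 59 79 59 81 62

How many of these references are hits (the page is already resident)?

5

62: miss, frames [62]
81: miss, frames [62, 81]
62: hit
81: hit
62: hit
59: miss, frames [62, 81, 59]
79: miss, evict 62, frames [81, 59, 79]
59: hit
81: hit
62: miss, evict 81, frames [59, 79, 62]
Hits: 5.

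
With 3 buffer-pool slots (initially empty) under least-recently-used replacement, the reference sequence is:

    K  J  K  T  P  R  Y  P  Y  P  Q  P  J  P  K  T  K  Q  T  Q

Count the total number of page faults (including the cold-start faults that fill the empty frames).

11

K → fault, frames (K)
J → fault, frames (K J)
K → hit
T → fault, frames (J K T)
P → fault, evict J, frames (K T P)
R → fault, evict K, frames (T P R)
Y → fault, evict T, frames (P R Y)
P → hit
Y → hit
P → hit
Q → fault, evict R, frames (Y P Q)
P → hit
J → fault, evict Y, frames (Q P J)
P → hit
K → fault, evict Q, frames (J P K)
T → fault, evict J, frames (P K T)
K → hit
Q → fault, evict P, frames (T K Q)
T → hit
Q → hit
Page faults: 11.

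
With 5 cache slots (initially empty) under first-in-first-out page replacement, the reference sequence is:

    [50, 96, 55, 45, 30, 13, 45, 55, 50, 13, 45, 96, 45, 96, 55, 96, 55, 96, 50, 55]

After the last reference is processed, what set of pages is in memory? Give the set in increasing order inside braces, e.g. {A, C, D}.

50: fault, frames [50]
96: fault, frames [50, 96]
55: fault, frames [50, 96, 55]
45: fault, frames [50, 96, 55, 45]
30: fault, frames [50, 96, 55, 45, 30]
13: fault, evict 50, frames [96, 55, 45, 30, 13]
45: hit
55: hit
50: fault, evict 96, frames [55, 45, 30, 13, 50]
13: hit
45: hit
96: fault, evict 55, frames [45, 30, 13, 50, 96]
45: hit
96: hit
55: fault, evict 45, frames [30, 13, 50, 96, 55]
96: hit
55: hit
96: hit
50: hit
55: hit

{13, 30, 50, 55, 96}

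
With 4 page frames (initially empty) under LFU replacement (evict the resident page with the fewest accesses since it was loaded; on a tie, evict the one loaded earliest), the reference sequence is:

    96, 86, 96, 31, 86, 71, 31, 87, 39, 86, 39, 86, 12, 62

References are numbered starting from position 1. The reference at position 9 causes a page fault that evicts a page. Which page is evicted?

87

pos 1: 96 -> miss, frames (96)
pos 2: 86 -> miss, frames (96 86)
pos 3: 96 -> hit
pos 4: 31 -> miss, frames (96 86 31)
pos 5: 86 -> hit
pos 6: 71 -> miss, frames (96 86 31 71)
pos 7: 31 -> hit
pos 8: 87 -> miss, evict 71, frames (96 86 31 87)
pos 9: 39 -> miss, evict 87, frames (96 86 31 39)
At position 9, page 87 is evicted.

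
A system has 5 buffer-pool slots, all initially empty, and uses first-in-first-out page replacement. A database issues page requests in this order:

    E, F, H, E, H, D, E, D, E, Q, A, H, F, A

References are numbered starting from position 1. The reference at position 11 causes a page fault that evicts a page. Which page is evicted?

pos 1: E → miss, frames [E]
pos 2: F → miss, frames [E, F]
pos 3: H → miss, frames [E, F, H]
pos 4: E → hit
pos 5: H → hit
pos 6: D → miss, frames [E, F, H, D]
pos 7: E → hit
pos 8: D → hit
pos 9: E → hit
pos 10: Q → miss, frames [E, F, H, D, Q]
pos 11: A → miss, evict E, frames [F, H, D, Q, A]
At position 11, page E is evicted.

E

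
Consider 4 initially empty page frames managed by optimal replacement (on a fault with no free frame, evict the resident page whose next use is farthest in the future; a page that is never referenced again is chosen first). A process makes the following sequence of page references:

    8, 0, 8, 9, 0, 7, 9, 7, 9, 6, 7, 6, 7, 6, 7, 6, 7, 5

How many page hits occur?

8 → miss, frames [8]
0 → miss, frames [8, 0]
8 → hit
9 → miss, frames [8, 0, 9]
0 → hit
7 → miss, frames [8, 0, 9, 7]
9 → hit
7 → hit
9 → hit
6 → miss, evict 9, frames [8, 0, 7, 6]
7 → hit
6 → hit
7 → hit
6 → hit
7 → hit
6 → hit
7 → hit
5 → miss, evict 6, frames [8, 0, 7, 5]
Hits: 12.

12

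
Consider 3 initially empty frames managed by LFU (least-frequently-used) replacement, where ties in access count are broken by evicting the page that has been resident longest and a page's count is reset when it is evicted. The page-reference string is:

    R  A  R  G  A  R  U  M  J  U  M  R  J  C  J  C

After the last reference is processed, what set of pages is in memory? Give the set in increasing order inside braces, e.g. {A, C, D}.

{A, C, R}

R -> fault, frames [R]
A -> fault, frames [R, A]
R -> hit
G -> fault, frames [R, A, G]
A -> hit
R -> hit
U -> fault, evict G, frames [R, A, U]
M -> fault, evict U, frames [R, A, M]
J -> fault, evict M, frames [R, A, J]
U -> fault, evict J, frames [R, A, U]
M -> fault, evict U, frames [R, A, M]
R -> hit
J -> fault, evict M, frames [R, A, J]
C -> fault, evict J, frames [R, A, C]
J -> fault, evict C, frames [R, A, J]
C -> fault, evict J, frames [R, A, C]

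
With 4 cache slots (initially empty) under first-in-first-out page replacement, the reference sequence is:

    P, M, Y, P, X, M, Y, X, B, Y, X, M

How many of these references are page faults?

5

P → miss, frames [P]
M → miss, frames [P, M]
Y → miss, frames [P, M, Y]
P → hit
X → miss, frames [P, M, Y, X]
M → hit
Y → hit
X → hit
B → miss, evict P, frames [M, Y, X, B]
Y → hit
X → hit
M → hit
Page faults: 5.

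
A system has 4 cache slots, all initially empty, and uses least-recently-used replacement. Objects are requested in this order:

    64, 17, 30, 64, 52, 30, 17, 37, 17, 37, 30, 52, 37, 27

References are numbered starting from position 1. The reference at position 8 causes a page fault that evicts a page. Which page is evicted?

64

pos 1: 64: fault, frames {64}
pos 2: 17: fault, frames {64,17}
pos 3: 30: fault, frames {64,17,30}
pos 4: 64: hit
pos 5: 52: fault, frames {17,30,64,52}
pos 6: 30: hit
pos 7: 17: hit
pos 8: 37: fault, evict 64, frames {52,30,17,37}
At position 8, page 64 is evicted.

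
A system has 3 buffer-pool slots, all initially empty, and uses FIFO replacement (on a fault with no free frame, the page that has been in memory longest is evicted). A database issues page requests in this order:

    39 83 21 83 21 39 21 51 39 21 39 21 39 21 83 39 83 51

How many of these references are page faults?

6

39 → fault, frames [39]
83 → fault, frames [39, 83]
21 → fault, frames [39, 83, 21]
83 → hit
21 → hit
39 → hit
21 → hit
51 → fault, evict 39, frames [83, 21, 51]
39 → fault, evict 83, frames [21, 51, 39]
21 → hit
39 → hit
21 → hit
39 → hit
21 → hit
83 → fault, evict 21, frames [51, 39, 83]
39 → hit
83 → hit
51 → hit
Page faults: 6.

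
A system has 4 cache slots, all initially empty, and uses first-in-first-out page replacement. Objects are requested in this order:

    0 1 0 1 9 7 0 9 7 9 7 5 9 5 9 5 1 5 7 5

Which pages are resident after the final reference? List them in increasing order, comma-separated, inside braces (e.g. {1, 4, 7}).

{1, 5, 7, 9}

0 -> miss, frames {0}
1 -> miss, frames {0,1}
0 -> hit
1 -> hit
9 -> miss, frames {0,1,9}
7 -> miss, frames {0,1,9,7}
0 -> hit
9 -> hit
7 -> hit
9 -> hit
7 -> hit
5 -> miss, evict 0, frames {1,9,7,5}
9 -> hit
5 -> hit
9 -> hit
5 -> hit
1 -> hit
5 -> hit
7 -> hit
5 -> hit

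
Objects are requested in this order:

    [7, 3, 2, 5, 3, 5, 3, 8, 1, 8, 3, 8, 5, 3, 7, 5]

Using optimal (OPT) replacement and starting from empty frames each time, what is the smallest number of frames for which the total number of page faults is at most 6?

f=1: 16 faults
f=2: 9 faults
f=3: 8 faults
f=4: 7 faults
f=5: 6 faults
f=6: 6 faults
Smallest f with faults ≤ 6 is 5.

5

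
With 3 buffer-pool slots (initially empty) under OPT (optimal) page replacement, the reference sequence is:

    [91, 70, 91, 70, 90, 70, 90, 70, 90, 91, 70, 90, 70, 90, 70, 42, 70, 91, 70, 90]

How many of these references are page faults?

91 -> miss, frames {91}
70 -> miss, frames {91,70}
91 -> hit
70 -> hit
90 -> miss, frames {91,70,90}
70 -> hit
90 -> hit
70 -> hit
90 -> hit
91 -> hit
70 -> hit
90 -> hit
70 -> hit
90 -> hit
70 -> hit
42 -> miss, evict 90, frames {91,70,42}
70 -> hit
91 -> hit
70 -> hit
90 -> miss, evict 42, frames {91,70,90}
Page faults: 5.

5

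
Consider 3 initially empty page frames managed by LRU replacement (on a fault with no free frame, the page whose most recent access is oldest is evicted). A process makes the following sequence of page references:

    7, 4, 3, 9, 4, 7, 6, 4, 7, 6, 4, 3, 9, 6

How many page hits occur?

5

7 -> miss, frames [7]
4 -> miss, frames [7, 4]
3 -> miss, frames [7, 4, 3]
9 -> miss, evict 7, frames [4, 3, 9]
4 -> hit
7 -> miss, evict 3, frames [9, 4, 7]
6 -> miss, evict 9, frames [4, 7, 6]
4 -> hit
7 -> hit
6 -> hit
4 -> hit
3 -> miss, evict 7, frames [6, 4, 3]
9 -> miss, evict 6, frames [4, 3, 9]
6 -> miss, evict 4, frames [3, 9, 6]
Hits: 5.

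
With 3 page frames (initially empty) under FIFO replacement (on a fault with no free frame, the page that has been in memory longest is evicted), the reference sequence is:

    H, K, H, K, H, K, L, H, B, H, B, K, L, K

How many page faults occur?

H: miss, frames [H]
K: miss, frames [H, K]
H: hit
K: hit
H: hit
K: hit
L: miss, frames [H, K, L]
H: hit
B: miss, evict H, frames [K, L, B]
H: miss, evict K, frames [L, B, H]
B: hit
K: miss, evict L, frames [B, H, K]
L: miss, evict B, frames [H, K, L]
K: hit
Page faults: 7.

7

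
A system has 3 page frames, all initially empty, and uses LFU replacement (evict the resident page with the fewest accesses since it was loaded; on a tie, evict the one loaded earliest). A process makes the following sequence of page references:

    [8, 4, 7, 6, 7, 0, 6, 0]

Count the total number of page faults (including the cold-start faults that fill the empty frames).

5

8: miss, frames [8]
4: miss, frames [8, 4]
7: miss, frames [8, 4, 7]
6: miss, evict 8, frames [4, 7, 6]
7: hit
0: miss, evict 4, frames [7, 6, 0]
6: hit
0: hit
Page faults: 5.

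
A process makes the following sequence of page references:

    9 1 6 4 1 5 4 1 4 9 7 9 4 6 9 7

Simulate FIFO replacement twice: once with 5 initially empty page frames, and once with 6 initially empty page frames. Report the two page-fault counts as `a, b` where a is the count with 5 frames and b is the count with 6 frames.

7, 6

5 frames: F F F F . F . . . . F F . . . . → 7 faults.
6 frames: F F F F . F . . . . F . . . . . → 6 faults.
6 < 7: adding a frame reduced faults, as is typical.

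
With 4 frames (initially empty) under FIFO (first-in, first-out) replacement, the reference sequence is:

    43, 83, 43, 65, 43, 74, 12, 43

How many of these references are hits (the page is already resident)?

2

43: miss, frames (43)
83: miss, frames (43 83)
43: hit
65: miss, frames (43 83 65)
43: hit
74: miss, frames (43 83 65 74)
12: miss, evict 43, frames (83 65 74 12)
43: miss, evict 83, frames (65 74 12 43)
Hits: 2.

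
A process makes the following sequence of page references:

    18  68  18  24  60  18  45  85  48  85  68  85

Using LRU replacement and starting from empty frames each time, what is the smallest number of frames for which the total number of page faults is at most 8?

f=1: 12 faults
f=2: 9 faults
f=3: 8 faults
f=4: 8 faults
f=5: 8 faults
f=6: 8 faults
f=7: 7 faults
Smallest f with faults ≤ 8 is 3.

3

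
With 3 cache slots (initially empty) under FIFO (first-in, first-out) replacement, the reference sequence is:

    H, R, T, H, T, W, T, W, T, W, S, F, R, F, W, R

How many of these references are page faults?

8

H -> miss, frames (H)
R -> miss, frames (H R)
T -> miss, frames (H R T)
H -> hit
T -> hit
W -> miss, evict H, frames (R T W)
T -> hit
W -> hit
T -> hit
W -> hit
S -> miss, evict R, frames (T W S)
F -> miss, evict T, frames (W S F)
R -> miss, evict W, frames (S F R)
F -> hit
W -> miss, evict S, frames (F R W)
R -> hit
Page faults: 8.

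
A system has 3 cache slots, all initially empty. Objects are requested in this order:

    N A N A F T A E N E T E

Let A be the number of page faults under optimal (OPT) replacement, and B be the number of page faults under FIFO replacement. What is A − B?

-1

Under OPT: F F . . F F . F . . . . → 5 faults.
Under FIFO: F F . . F F . F F . . . → 6 faults.
A − B = 5 − 6 = -1.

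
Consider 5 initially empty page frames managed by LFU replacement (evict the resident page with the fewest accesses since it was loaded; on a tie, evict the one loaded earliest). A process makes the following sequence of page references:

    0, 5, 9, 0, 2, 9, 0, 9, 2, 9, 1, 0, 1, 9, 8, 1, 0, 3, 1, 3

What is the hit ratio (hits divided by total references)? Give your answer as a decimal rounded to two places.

0: fault, frames {0}
5: fault, frames {0,5}
9: fault, frames {0,5,9}
0: hit
2: fault, frames {0,5,9,2}
9: hit
0: hit
9: hit
2: hit
9: hit
1: fault, frames {0,5,9,2,1}
0: hit
1: hit
9: hit
8: fault, evict 5, frames {0,9,2,1,8}
1: hit
0: hit
3: fault, evict 8, frames {0,9,2,1,3}
1: hit
3: hit
Hits: 13 of 20 references → 13/20 = 0.6500.

0.65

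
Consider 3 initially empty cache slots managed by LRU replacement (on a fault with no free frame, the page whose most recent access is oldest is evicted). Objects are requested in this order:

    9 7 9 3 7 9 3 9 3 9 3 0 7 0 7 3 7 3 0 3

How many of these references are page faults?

5

9: fault, frames (9)
7: fault, frames (9 7)
9: hit
3: fault, frames (7 9 3)
7: hit
9: hit
3: hit
9: hit
3: hit
9: hit
3: hit
0: fault, evict 7, frames (9 3 0)
7: fault, evict 9, frames (3 0 7)
0: hit
7: hit
3: hit
7: hit
3: hit
0: hit
3: hit
Page faults: 5.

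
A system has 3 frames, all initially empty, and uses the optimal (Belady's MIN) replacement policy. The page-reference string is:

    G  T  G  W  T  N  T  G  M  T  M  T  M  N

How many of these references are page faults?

G -> fault, frames {G}
T -> fault, frames {G,T}
G -> hit
W -> fault, frames {G,T,W}
T -> hit
N -> fault, evict W, frames {G,T,N}
T -> hit
G -> hit
M -> fault, evict G, frames {T,N,M}
T -> hit
M -> hit
T -> hit
M -> hit
N -> hit
Page faults: 5.

5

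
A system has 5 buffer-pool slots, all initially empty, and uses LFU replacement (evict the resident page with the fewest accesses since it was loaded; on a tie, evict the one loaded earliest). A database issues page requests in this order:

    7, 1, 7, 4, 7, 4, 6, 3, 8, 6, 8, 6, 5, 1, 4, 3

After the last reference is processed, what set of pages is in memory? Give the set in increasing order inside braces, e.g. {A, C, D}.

7: fault, frames [7]
1: fault, frames [7, 1]
7: hit
4: fault, frames [7, 1, 4]
7: hit
4: hit
6: fault, frames [7, 1, 4, 6]
3: fault, frames [7, 1, 4, 6, 3]
8: fault, evict 1, frames [7, 4, 6, 3, 8]
6: hit
8: hit
6: hit
5: fault, evict 3, frames [7, 4, 6, 8, 5]
1: fault, evict 5, frames [7, 4, 6, 8, 1]
4: hit
3: fault, evict 1, frames [7, 4, 6, 8, 3]

{3, 4, 6, 7, 8}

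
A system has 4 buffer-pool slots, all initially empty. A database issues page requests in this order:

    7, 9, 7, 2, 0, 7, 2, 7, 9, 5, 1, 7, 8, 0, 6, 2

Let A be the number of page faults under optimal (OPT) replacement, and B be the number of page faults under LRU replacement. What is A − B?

Under OPT: F F . F F . . . . F F . F . F . → 8 faults.
Under LRU: F F . F F . . . . F F . F F F F → 10 faults.
A − B = 8 − 10 = -2.

-2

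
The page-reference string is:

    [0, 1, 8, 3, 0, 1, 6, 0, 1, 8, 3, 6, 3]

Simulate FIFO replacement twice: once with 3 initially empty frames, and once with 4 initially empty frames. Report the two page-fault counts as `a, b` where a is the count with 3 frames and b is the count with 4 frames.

3 frames: F F F F F F F . . F F . . → 9 faults.
4 frames: F F F F . . F F F F F F . → 10 faults.
10 > 9: adding a frame increased faults — Belady's anomaly.

9, 10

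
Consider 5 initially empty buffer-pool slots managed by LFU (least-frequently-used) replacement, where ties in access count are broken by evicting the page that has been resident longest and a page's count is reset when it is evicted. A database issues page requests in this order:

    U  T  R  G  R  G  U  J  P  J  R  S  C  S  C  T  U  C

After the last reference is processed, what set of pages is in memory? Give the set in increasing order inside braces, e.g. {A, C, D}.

{C, G, J, R, U}

U: fault, frames (U)
T: fault, frames (U T)
R: fault, frames (U T R)
G: fault, frames (U T R G)
R: hit
G: hit
U: hit
J: fault, frames (U T R G J)
P: fault, evict T, frames (U R G J P)
J: hit
R: hit
S: fault, evict P, frames (U R G J S)
C: fault, evict S, frames (U R G J C)
S: fault, evict C, frames (U R G J S)
C: fault, evict S, frames (U R G J C)
T: fault, evict C, frames (U R G J T)
U: hit
C: fault, evict T, frames (U R G J C)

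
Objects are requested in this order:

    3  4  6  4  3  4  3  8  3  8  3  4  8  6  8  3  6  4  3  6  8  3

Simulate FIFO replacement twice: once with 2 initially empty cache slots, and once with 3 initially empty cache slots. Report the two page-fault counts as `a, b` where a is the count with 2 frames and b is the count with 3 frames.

2 frames: F F F . F F . F F . . F F F . F . F . F F F → 15 faults.
3 frames: F F F . . . . F F . . F . F F F . F . F F F → 13 faults.
13 < 15: adding a frame reduced faults, as is typical.

15, 13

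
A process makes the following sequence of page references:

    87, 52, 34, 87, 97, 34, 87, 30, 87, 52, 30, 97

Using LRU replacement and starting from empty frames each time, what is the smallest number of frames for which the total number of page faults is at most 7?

f=1: 12 faults
f=2: 11 faults
f=3: 7 faults
f=4: 7 faults
f=5: 5 faults
Smallest f with faults ≤ 7 is 3.

3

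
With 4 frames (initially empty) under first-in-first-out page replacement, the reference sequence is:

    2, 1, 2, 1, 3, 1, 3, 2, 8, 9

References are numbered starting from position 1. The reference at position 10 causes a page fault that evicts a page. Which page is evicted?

pos 1: 2 -> fault, frames (2)
pos 2: 1 -> fault, frames (2 1)
pos 3: 2 -> hit
pos 4: 1 -> hit
pos 5: 3 -> fault, frames (2 1 3)
pos 6: 1 -> hit
pos 7: 3 -> hit
pos 8: 2 -> hit
pos 9: 8 -> fault, frames (2 1 3 8)
pos 10: 9 -> fault, evict 2, frames (1 3 8 9)
At position 10, page 2 is evicted.

2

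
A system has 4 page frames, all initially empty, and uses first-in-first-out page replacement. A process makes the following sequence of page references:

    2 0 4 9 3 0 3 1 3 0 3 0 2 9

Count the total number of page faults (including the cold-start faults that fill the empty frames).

2: miss, frames [2]
0: miss, frames [2, 0]
4: miss, frames [2, 0, 4]
9: miss, frames [2, 0, 4, 9]
3: miss, evict 2, frames [0, 4, 9, 3]
0: hit
3: hit
1: miss, evict 0, frames [4, 9, 3, 1]
3: hit
0: miss, evict 4, frames [9, 3, 1, 0]
3: hit
0: hit
2: miss, evict 9, frames [3, 1, 0, 2]
9: miss, evict 3, frames [1, 0, 2, 9]
Page faults: 9.

9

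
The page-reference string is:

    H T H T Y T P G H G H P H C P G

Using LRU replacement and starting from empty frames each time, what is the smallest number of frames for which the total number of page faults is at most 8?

3

f=1: 16 faults
f=2: 10 faults
f=3: 8 faults
f=4: 7 faults
f=5: 6 faults
f=6: 6 faults
Smallest f with faults ≤ 8 is 3.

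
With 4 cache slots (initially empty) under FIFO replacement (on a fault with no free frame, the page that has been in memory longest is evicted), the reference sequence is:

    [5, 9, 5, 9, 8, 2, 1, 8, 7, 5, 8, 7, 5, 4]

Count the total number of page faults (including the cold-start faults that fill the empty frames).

5 → miss, frames [5]
9 → miss, frames [5, 9]
5 → hit
9 → hit
8 → miss, frames [5, 9, 8]
2 → miss, frames [5, 9, 8, 2]
1 → miss, evict 5, frames [9, 8, 2, 1]
8 → hit
7 → miss, evict 9, frames [8, 2, 1, 7]
5 → miss, evict 8, frames [2, 1, 7, 5]
8 → miss, evict 2, frames [1, 7, 5, 8]
7 → hit
5 → hit
4 → miss, evict 1, frames [7, 5, 8, 4]
Page faults: 9.

9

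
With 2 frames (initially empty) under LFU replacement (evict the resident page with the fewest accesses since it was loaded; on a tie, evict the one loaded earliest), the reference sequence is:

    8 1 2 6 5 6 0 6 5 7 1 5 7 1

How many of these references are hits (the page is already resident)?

2

8 -> fault, frames (8)
1 -> fault, frames (8 1)
2 -> fault, evict 8, frames (1 2)
6 -> fault, evict 1, frames (2 6)
5 -> fault, evict 2, frames (6 5)
6 -> hit
0 -> fault, evict 5, frames (6 0)
6 -> hit
5 -> fault, evict 0, frames (6 5)
7 -> fault, evict 5, frames (6 7)
1 -> fault, evict 7, frames (6 1)
5 -> fault, evict 1, frames (6 5)
7 -> fault, evict 5, frames (6 7)
1 -> fault, evict 7, frames (6 1)
Hits: 2.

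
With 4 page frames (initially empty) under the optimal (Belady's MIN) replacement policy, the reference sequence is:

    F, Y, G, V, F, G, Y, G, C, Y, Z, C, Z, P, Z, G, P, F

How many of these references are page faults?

7

F -> miss, frames {F}
Y -> miss, frames {F,Y}
G -> miss, frames {F,Y,G}
V -> miss, frames {F,Y,G,V}
F -> hit
G -> hit
Y -> hit
G -> hit
C -> miss, evict V, frames {F,Y,G,C}
Y -> hit
Z -> miss, evict Y, frames {F,G,C,Z}
C -> hit
Z -> hit
P -> miss, evict C, frames {F,G,Z,P}
Z -> hit
G -> hit
P -> hit
F -> hit
Page faults: 7.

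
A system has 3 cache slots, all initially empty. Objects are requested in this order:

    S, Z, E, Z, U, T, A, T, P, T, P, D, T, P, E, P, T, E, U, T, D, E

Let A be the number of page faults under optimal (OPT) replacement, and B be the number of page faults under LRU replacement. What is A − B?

Under OPT: F F F . F F F . F . . F . . F . . . F . F . → 11 faults.
Under LRU: F F F . F F F . F . . F . . F . . . F . F F → 12 faults.
A − B = 11 − 12 = -1.

-1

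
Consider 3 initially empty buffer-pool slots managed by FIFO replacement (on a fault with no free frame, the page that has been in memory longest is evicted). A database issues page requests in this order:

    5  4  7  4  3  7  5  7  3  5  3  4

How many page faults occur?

5 -> miss, frames [5]
4 -> miss, frames [5, 4]
7 -> miss, frames [5, 4, 7]
4 -> hit
3 -> miss, evict 5, frames [4, 7, 3]
7 -> hit
5 -> miss, evict 4, frames [7, 3, 5]
7 -> hit
3 -> hit
5 -> hit
3 -> hit
4 -> miss, evict 7, frames [3, 5, 4]
Page faults: 6.

6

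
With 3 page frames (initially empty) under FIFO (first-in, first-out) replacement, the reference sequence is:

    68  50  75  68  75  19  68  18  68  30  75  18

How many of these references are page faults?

68: fault, frames {68}
50: fault, frames {68,50}
75: fault, frames {68,50,75}
68: hit
75: hit
19: fault, evict 68, frames {50,75,19}
68: fault, evict 50, frames {75,19,68}
18: fault, evict 75, frames {19,68,18}
68: hit
30: fault, evict 19, frames {68,18,30}
75: fault, evict 68, frames {18,30,75}
18: hit
Page faults: 8.

8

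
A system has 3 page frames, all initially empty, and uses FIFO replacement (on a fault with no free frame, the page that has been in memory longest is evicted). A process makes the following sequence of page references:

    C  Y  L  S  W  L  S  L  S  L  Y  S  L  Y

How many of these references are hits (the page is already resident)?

C -> miss, frames [C]
Y -> miss, frames [C, Y]
L -> miss, frames [C, Y, L]
S -> miss, evict C, frames [Y, L, S]
W -> miss, evict Y, frames [L, S, W]
L -> hit
S -> hit
L -> hit
S -> hit
L -> hit
Y -> miss, evict L, frames [S, W, Y]
S -> hit
L -> miss, evict S, frames [W, Y, L]
Y -> hit
Hits: 7.

7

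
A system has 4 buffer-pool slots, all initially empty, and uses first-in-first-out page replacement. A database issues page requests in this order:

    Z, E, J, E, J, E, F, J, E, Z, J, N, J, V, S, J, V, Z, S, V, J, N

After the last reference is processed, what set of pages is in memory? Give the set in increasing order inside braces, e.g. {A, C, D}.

{J, N, S, Z}

Z → fault, frames (Z)
E → fault, frames (Z E)
J → fault, frames (Z E J)
E → hit
J → hit
E → hit
F → fault, frames (Z E J F)
J → hit
E → hit
Z → hit
J → hit
N → fault, evict Z, frames (E J F N)
J → hit
V → fault, evict E, frames (J F N V)
S → fault, evict J, frames (F N V S)
J → fault, evict F, frames (N V S J)
V → hit
Z → fault, evict N, frames (V S J Z)
S → hit
V → hit
J → hit
N → fault, evict V, frames (S J Z N)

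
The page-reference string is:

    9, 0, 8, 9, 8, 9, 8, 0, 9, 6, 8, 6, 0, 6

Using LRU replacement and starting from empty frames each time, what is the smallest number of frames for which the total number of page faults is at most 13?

2

f=1: 14 faults
f=2: 9 faults
f=3: 6 faults
f=4: 4 faults
Smallest f with faults ≤ 13 is 2.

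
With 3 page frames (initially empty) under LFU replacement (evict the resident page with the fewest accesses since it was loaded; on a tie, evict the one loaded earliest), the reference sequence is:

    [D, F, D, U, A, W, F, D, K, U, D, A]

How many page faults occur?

D → fault, frames [D]
F → fault, frames [D, F]
D → hit
U → fault, frames [D, F, U]
A → fault, evict F, frames [D, U, A]
W → fault, evict U, frames [D, A, W]
F → fault, evict A, frames [D, W, F]
D → hit
K → fault, evict W, frames [D, F, K]
U → fault, evict F, frames [D, K, U]
D → hit
A → fault, evict K, frames [D, U, A]
Page faults: 9.

9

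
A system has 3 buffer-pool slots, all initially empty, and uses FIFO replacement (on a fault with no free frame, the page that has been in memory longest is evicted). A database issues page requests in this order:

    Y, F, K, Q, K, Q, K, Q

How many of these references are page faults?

Y -> miss, frames [Y]
F -> miss, frames [Y, F]
K -> miss, frames [Y, F, K]
Q -> miss, evict Y, frames [F, K, Q]
K -> hit
Q -> hit
K -> hit
Q -> hit
Page faults: 4.

4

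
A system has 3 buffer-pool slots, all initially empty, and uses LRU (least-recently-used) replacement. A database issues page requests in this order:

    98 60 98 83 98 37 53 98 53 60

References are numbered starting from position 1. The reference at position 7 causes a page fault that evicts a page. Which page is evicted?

pos 1: 98: miss, frames [98]
pos 2: 60: miss, frames [98, 60]
pos 3: 98: hit
pos 4: 83: miss, frames [60, 98, 83]
pos 5: 98: hit
pos 6: 37: miss, evict 60, frames [83, 98, 37]
pos 7: 53: miss, evict 83, frames [98, 37, 53]
At position 7, page 83 is evicted.

83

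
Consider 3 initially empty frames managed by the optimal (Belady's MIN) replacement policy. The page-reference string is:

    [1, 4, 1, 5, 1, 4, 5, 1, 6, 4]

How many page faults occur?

4

1 -> miss, frames [1]
4 -> miss, frames [1, 4]
1 -> hit
5 -> miss, frames [1, 4, 5]
1 -> hit
4 -> hit
5 -> hit
1 -> hit
6 -> miss, evict 5, frames [1, 4, 6]
4 -> hit
Page faults: 4.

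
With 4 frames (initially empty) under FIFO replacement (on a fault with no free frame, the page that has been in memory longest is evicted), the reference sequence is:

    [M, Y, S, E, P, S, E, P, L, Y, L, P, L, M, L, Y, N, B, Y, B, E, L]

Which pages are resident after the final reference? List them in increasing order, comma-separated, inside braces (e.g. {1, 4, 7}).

{B, E, L, N}

M: fault, frames {M}
Y: fault, frames {M,Y}
S: fault, frames {M,Y,S}
E: fault, frames {M,Y,S,E}
P: fault, evict M, frames {Y,S,E,P}
S: hit
E: hit
P: hit
L: fault, evict Y, frames {S,E,P,L}
Y: fault, evict S, frames {E,P,L,Y}
L: hit
P: hit
L: hit
M: fault, evict E, frames {P,L,Y,M}
L: hit
Y: hit
N: fault, evict P, frames {L,Y,M,N}
B: fault, evict L, frames {Y,M,N,B}
Y: hit
B: hit
E: fault, evict Y, frames {M,N,B,E}
L: fault, evict M, frames {N,B,E,L}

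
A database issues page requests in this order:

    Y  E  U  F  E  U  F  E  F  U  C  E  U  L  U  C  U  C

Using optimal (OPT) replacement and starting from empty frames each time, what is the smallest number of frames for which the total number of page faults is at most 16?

f=1: 18 faults
f=2: 11 faults
f=3: 6 faults
f=4: 6 faults
f=5: 6 faults
f=6: 6 faults
Smallest f with faults ≤ 16 is 2.

2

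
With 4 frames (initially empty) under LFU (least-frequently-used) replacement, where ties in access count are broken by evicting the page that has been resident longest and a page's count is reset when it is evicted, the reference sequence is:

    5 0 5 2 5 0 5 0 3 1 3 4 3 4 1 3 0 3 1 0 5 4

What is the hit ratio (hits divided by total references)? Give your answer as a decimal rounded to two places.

5 → fault, frames [5]
0 → fault, frames [5, 0]
5 → hit
2 → fault, frames [5, 0, 2]
5 → hit
0 → hit
5 → hit
0 → hit
3 → fault, frames [5, 0, 2, 3]
1 → fault, evict 2, frames [5, 0, 3, 1]
3 → hit
4 → fault, evict 1, frames [5, 0, 3, 4]
3 → hit
4 → hit
1 → fault, evict 4, frames [5, 0, 3, 1]
3 → hit
0 → hit
3 → hit
1 → hit
0 → hit
5 → hit
4 → fault, evict 1, frames [5, 0, 3, 4]
Hits: 14 of 22 references → 14/22 = 0.6364.

0.64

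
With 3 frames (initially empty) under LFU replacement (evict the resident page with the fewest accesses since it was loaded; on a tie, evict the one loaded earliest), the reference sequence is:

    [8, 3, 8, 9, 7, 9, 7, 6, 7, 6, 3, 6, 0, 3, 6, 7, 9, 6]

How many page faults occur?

8 → fault, frames (8)
3 → fault, frames (8 3)
8 → hit
9 → fault, frames (8 3 9)
7 → fault, evict 3, frames (8 9 7)
9 → hit
7 → hit
6 → fault, evict 8, frames (9 7 6)
7 → hit
6 → hit
3 → fault, evict 9, frames (7 6 3)
6 → hit
0 → fault, evict 3, frames (7 6 0)
3 → fault, evict 0, frames (7 6 3)
6 → hit
7 → hit
9 → fault, evict 3, frames (7 6 9)
6 → hit
Page faults: 9.

9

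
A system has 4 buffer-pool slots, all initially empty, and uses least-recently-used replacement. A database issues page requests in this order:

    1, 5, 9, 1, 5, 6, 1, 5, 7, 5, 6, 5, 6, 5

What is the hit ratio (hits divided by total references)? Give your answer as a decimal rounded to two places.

0.64

1 -> miss, frames (1)
5 -> miss, frames (1 5)
9 -> miss, frames (1 5 9)
1 -> hit
5 -> hit
6 -> miss, frames (9 1 5 6)
1 -> hit
5 -> hit
7 -> miss, evict 9, frames (6 1 5 7)
5 -> hit
6 -> hit
5 -> hit
6 -> hit
5 -> hit
Hits: 9 of 14 references → 9/14 = 0.6429.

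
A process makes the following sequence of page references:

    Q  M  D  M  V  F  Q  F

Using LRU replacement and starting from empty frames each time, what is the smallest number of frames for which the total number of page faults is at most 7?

2

f=1: 8 faults
f=2: 6 faults
f=3: 6 faults
f=4: 6 faults
f=5: 5 faults
Smallest f with faults ≤ 7 is 2.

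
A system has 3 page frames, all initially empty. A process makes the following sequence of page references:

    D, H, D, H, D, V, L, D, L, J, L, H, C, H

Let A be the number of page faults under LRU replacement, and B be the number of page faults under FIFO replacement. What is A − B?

Under LRU: F F . . . F F . . F . F F . → 7 faults.
Under FIFO: F F . . . F F F . F . F F . → 8 faults.
A − B = 7 − 8 = -1.

-1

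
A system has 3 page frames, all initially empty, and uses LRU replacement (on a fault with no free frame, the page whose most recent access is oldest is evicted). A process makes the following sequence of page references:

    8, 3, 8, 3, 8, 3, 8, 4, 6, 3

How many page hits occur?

8 → fault, frames (8)
3 → fault, frames (8 3)
8 → hit
3 → hit
8 → hit
3 → hit
8 → hit
4 → fault, frames (3 8 4)
6 → fault, evict 3, frames (8 4 6)
3 → fault, evict 8, frames (4 6 3)
Hits: 5.

5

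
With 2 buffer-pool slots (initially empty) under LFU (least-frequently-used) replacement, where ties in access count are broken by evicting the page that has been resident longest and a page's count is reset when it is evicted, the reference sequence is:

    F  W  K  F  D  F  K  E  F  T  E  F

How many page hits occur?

F -> miss, frames (F)
W -> miss, frames (F W)
K -> miss, evict F, frames (W K)
F -> miss, evict W, frames (K F)
D -> miss, evict K, frames (F D)
F -> hit
K -> miss, evict D, frames (F K)
E -> miss, evict K, frames (F E)
F -> hit
T -> miss, evict E, frames (F T)
E -> miss, evict T, frames (F E)
F -> hit
Hits: 3.

3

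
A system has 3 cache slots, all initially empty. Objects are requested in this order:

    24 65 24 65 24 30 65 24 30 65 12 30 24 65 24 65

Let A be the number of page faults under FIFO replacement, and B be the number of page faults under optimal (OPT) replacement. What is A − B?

1

Under FIFO: F F . . . F . . . . F . F F . . → 6 faults.
Under OPT: F F . . . F . . . . F . . F . . → 5 faults.
A − B = 6 − 5 = 1.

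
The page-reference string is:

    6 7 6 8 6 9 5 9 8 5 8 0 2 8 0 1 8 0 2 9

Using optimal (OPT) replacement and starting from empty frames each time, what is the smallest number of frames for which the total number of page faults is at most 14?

2

f=1: 20 faults
f=2: 13 faults
f=3: 10 faults
f=4: 9 faults
f=5: 8 faults
f=6: 8 faults
f=7: 8 faults
f=8: 8 faults
Smallest f with faults ≤ 14 is 2.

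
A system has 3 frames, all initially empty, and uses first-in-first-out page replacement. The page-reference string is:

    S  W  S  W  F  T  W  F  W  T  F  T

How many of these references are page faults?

4

S -> fault, frames [S]
W -> fault, frames [S, W]
S -> hit
W -> hit
F -> fault, frames [S, W, F]
T -> fault, evict S, frames [W, F, T]
W -> hit
F -> hit
W -> hit
T -> hit
F -> hit
T -> hit
Page faults: 4.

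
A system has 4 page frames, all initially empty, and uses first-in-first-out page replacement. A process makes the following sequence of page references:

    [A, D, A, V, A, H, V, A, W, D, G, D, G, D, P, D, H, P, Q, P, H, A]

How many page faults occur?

11

A -> fault, frames [A]
D -> fault, frames [A, D]
A -> hit
V -> fault, frames [A, D, V]
A -> hit
H -> fault, frames [A, D, V, H]
V -> hit
A -> hit
W -> fault, evict A, frames [D, V, H, W]
D -> hit
G -> fault, evict D, frames [V, H, W, G]
D -> fault, evict V, frames [H, W, G, D]
G -> hit
D -> hit
P -> fault, evict H, frames [W, G, D, P]
D -> hit
H -> fault, evict W, frames [G, D, P, H]
P -> hit
Q -> fault, evict G, frames [D, P, H, Q]
P -> hit
H -> hit
A -> fault, evict D, frames [P, H, Q, A]
Page faults: 11.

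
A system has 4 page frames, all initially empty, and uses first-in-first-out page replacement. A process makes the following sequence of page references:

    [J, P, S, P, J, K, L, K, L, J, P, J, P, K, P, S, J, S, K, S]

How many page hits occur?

J: miss, frames {J}
P: miss, frames {J,P}
S: miss, frames {J,P,S}
P: hit
J: hit
K: miss, frames {J,P,S,K}
L: miss, evict J, frames {P,S,K,L}
K: hit
L: hit
J: miss, evict P, frames {S,K,L,J}
P: miss, evict S, frames {K,L,J,P}
J: hit
P: hit
K: hit
P: hit
S: miss, evict K, frames {L,J,P,S}
J: hit
S: hit
K: miss, evict L, frames {J,P,S,K}
S: hit
Hits: 11.

11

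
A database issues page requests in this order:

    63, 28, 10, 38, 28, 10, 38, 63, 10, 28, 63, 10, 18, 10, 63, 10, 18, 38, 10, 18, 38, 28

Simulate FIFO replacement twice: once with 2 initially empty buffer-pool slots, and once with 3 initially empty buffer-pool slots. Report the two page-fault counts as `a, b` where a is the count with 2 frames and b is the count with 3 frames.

21, 13

2 frames: F F F F F F F F F F F F F . F F F F F F F F → 21 faults.
3 frames: F F F F . . . F . F . F F . F . . F F F . F → 13 faults.
13 < 21: adding a frame reduced faults, as is typical.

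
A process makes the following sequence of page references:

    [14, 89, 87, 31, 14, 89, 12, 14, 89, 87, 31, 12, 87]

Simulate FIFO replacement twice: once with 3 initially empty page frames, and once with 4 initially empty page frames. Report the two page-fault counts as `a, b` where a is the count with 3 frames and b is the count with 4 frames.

9, 10

3 frames: F F F F F F F . . F F . . → 9 faults.
4 frames: F F F F . . F F F F F F . → 10 faults.
10 > 9: adding a frame increased faults — Belady's anomaly.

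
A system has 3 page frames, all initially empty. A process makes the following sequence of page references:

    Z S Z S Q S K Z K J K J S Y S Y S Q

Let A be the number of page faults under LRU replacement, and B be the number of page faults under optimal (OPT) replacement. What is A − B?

2

Under LRU: F F . . F . F F . F . . F F . . . F → 9 faults.
Under OPT: F F . . F . F . . F . . . F . . . F → 7 faults.
A − B = 9 − 7 = 2.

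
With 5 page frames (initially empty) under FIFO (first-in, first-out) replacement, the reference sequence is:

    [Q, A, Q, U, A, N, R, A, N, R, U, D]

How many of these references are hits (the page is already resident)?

Q → miss, frames (Q)
A → miss, frames (Q A)
Q → hit
U → miss, frames (Q A U)
A → hit
N → miss, frames (Q A U N)
R → miss, frames (Q A U N R)
A → hit
N → hit
R → hit
U → hit
D → miss, evict Q, frames (A U N R D)
Hits: 6.

6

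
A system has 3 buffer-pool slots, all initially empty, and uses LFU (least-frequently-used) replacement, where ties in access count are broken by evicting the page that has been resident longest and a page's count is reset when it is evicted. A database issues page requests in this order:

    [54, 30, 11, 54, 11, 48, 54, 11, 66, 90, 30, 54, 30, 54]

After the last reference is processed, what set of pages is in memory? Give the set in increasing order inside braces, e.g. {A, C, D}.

54 → miss, frames (54)
30 → miss, frames (54 30)
11 → miss, frames (54 30 11)
54 → hit
11 → hit
48 → miss, evict 30, frames (54 11 48)
54 → hit
11 → hit
66 → miss, evict 48, frames (54 11 66)
90 → miss, evict 66, frames (54 11 90)
30 → miss, evict 90, frames (54 11 30)
54 → hit
30 → hit
54 → hit

{11, 30, 54}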